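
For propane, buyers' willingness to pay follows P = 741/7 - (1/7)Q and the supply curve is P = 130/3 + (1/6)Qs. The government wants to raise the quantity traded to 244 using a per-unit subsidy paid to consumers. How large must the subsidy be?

At Q = 244, from the demand curve buyers pay Pb = 741/7 − (1/7)·244 = 71; from the supply curve sellers need Ps = 130/3 + (1/6)·244 = 84.
The subsidy must fill the gap: s = Ps − Pb = 84 − 71 = 13.

Required subsidy s = 13 per unit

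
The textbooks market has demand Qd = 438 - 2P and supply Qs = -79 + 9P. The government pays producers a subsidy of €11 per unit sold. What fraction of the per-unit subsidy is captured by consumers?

Pre-subsidy: 438 - 2P = -79 + 9P gives P* = 47, Q* = 344.
With the subsidy, sellers receive Ps = Pb + 11 for each unit, where Pb is the price buyers pay.
Supply in terms of Pb becomes Qs = -79 + 9(Pb + 11) = 20 + 9Pb. Setting this equal to demand: 438 - 2Pb = 20 + 9Pb, so Pb = 38.
Sellers receive Ps = 38 + 11 = 49; Q' = 438 − 2·38 = 362.
Buyers' price falls by P* − Pb = 47 − 38 = 9; sellers' price rises by Ps − P* = 49 − 47 = 2.
So consumers capture 9/11 = 9/11 of each unit of subsidy.

Consumer share = 9/11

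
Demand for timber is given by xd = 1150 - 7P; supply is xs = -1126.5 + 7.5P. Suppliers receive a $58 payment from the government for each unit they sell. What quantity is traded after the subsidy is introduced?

x' = 261

Pre-subsidy: 1150 - 7P = -1126.5 + 7.5P gives P* = 157, x* = 51.
With the subsidy, sellers receive Ps = Pb + 58 for each unit, where Pb is the price buyers pay.
Supply in terms of Pb becomes xs = -1126.5 + 7.5(Pb + 58) = -691.5 + 7.5Pb. Setting this equal to demand: 1150 - 7Pb = -691.5 + 7.5Pb, so Pb = 127.
Sellers receive Ps = 127 + 58 = 185; x' = 1150 − 7·127 = 261.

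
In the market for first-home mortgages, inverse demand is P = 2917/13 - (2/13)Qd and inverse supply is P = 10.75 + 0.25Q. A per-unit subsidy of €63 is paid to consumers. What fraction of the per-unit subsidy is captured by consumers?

Consumer share = 8/21

Pre-subsidy: 2917/13 - (2/13)Q = 10.75 + 0.25Q gives Q* = 529 and P* = 143.
With the rebate, buyers effectively pay Pb = Ps − 63, where Ps is the price sellers receive.
On the curves, Pb = 2917/13 - (2/13)Q and Ps = 10.75 + 0.25Q; the wedge Ps − Pb = 63 gives 10.75 + 0.25Q − (2917/13 - (2/13)Q) = 63, so Q' = 685.
Then Pb = 2917/13 − (2/13)·685 = 119 and Ps = 10.75 + 0.25·685 = 182.
Buyers' price falls by P* − Pb = 143 − 119 = 24; sellers' price rises by Ps − P* = 182 − 143 = 39.
So consumers capture 24/63 = 8/21 of each unit of subsidy.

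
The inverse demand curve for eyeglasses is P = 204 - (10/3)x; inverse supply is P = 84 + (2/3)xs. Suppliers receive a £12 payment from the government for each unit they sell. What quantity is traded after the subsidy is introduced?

Pre-subsidy: 204 - (10/3)x = 84 + (2/3)x gives x* = 30 and P* = 104.
With the subsidy, sellers receive Ps = Pb + 12 for each unit, where Pb is the price buyers pay.
On the curves, Pb = 204 - (10/3)x and Ps = 84 + (2/3)x; the wedge Ps − Pb = 12 gives 84 + (2/3)x − (204 - (10/3)x) = 12, so x' = 33.
Then Pb = 204 − (10/3)·33 = 94 and Ps = 84 + (2/3)·33 = 106.

x' = 33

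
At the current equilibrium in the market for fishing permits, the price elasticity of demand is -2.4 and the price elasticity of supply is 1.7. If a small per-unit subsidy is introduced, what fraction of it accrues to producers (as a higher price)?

Producer share = 24/41

For a small subsidy around the equilibrium, the benefit split depends on the relative slopes, which at a point are proportional to the elasticities.
Buyer share = εs/(εs + |εd|) = 1.7/(1.7 + 2.4) = 17/41; seller share = |εd|/(εs + |εd|) = 24/41.
So producers capture 24/41 of the subsidy.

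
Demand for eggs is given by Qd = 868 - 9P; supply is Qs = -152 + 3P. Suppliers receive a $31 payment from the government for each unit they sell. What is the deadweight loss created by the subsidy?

Deadweight loss = $1081.125

Pre-subsidy: 868 - 9P = -152 + 3P gives P* = 85, Q* = 103.
With the subsidy, sellers receive Ps = Pb + 31 for each unit, where Pb is the price buyers pay.
Supply in terms of Pb becomes Qs = -152 + 3(Pb + 31) = -59 + 3Pb. Setting this equal to demand: 868 - 9Pb = -59 + 3Pb, so Pb = 77.25.
Sellers receive Ps = 77.25 + 31 = 108.25; Q' = 868 − 9·77.25 = 172.75.
The subsidy expands output by 172.75 − 103 = 69.75 past the efficient level; on those units the gap between marginal cost and willingness to pay runs from 0 up to 31.
DWL = ½ × 31 × 69.75 = 1081.125.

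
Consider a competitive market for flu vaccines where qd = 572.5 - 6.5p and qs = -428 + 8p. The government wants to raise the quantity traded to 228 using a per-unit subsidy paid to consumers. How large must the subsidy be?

At q = 228, invert demand for the buyer price: pb = (572.5 − 228)/6.5 = 53; invert supply for the seller price: ps = (228 − (-428))/8 = 82.
The subsidy must fill the gap: s = ps − pb = 82 − 53 = 29.

Required subsidy s = 29 per unit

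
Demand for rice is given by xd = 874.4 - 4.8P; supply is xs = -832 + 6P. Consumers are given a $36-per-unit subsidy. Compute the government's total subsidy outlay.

Government cost = $7632

Pre-subsidy: 874.4 - 4.8P = -832 + 6P gives P* = 158, x* = 116.
With the rebate, buyers effectively pay Pb = Ps − 36, where Ps is the price sellers receive.
Demand in terms of Ps becomes xd = 874.4 − 4.8(Ps − 36) = 1047.2 - 4.8Ps. Setting this equal to supply: 1047.2 - 4.8Ps = -832 + 6Ps, so Ps = 174.
Buyers pay Pb = 174 − 36 = 138; x' = -832 + 6·174 = 212.
Government outlay = subsidy × quantity = 36 × 212 = 7632.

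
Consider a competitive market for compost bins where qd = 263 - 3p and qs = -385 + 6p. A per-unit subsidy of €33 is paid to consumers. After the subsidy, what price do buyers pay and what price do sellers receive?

Buyers pay €50; sellers receive €83

Pre-subsidy: 263 - 3p = -385 + 6p gives p* = 72, q* = 47.
With the rebate, buyers effectively pay pb = ps − 33, where ps is the price sellers receive.
Demand in terms of ps becomes qd = 263 − 3(ps − 33) = 362 - 3ps. Setting this equal to supply: 362 - 3ps = -385 + 6ps, so ps = 83.
Buyers pay pb = 83 − 33 = 50; q' = -385 + 6·83 = 113.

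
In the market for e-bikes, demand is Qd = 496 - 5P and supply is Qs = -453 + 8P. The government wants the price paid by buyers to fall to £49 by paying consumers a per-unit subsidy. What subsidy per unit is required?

Required subsidy s = £39 per unit

At a buyer price of 49, quantity demanded is 496 − 5·49 = 251.
Sellers supply 251 only when they receive Ps with -453 + 8·Ps = 251, i.e. Ps = 88.
s = Ps − Pb = 88 − 49 = 39.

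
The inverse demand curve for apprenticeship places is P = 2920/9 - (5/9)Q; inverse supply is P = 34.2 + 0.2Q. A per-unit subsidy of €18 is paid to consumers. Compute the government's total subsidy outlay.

Government cost = 124839/17

Pre-subsidy: 2920/9 - (5/9)Q = 34.2 + 0.2Q gives Q* = 13061/34 and P* = 3775/34.
With the rebate, buyers effectively pay Pb = Ps − 18, where Ps is the price sellers receive.
On the curves, Pb = 2920/9 - (5/9)Q and Ps = 34.2 + 0.2Q; the wedge Ps − Pb = 18 gives 34.2 + 0.2Q − (2920/9 - (5/9)Q) = 18, so Q' = 13871/34.
Then Pb = 2920/9 − (5/9)·(13871/34) = 3325/34 and Ps = 34.2 + 0.2·(13871/34) = 3937/34.
Government outlay = subsidy × quantity = 18 × 13871/34 = 124839/17.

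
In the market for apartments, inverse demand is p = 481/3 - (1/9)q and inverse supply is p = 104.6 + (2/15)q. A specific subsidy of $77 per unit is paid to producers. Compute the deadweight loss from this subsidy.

Pre-subsidy: 481/3 - (1/9)q = 104.6 + (2/15)q gives q* = 228 and p* = 135.
With the subsidy, sellers receive ps = pb + 77 for each unit, where pb is the price buyers pay.
On the curves, pb = 481/3 - (1/9)q and ps = 104.6 + (2/15)q; the wedge ps − pb = 77 gives 104.6 + (2/15)q − (481/3 - (1/9)q) = 77, so q' = 543.
Then pb = 481/3 − (1/9)·543 = 100 and ps = 104.6 + (2/15)·543 = 177.
The subsidy expands output by 543 − 228 = 315 past the efficient level; on those units the gap between marginal cost and willingness to pay runs from 0 up to 77.
DWL = ½ × 77 × 315 = 12127.5.

Deadweight loss = $12127.5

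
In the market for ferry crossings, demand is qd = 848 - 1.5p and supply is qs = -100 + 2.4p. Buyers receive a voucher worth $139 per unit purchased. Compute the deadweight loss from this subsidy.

Pre-subsidy: 848 - 1.5p = -100 + 2.4p gives p* = 3160/13, q* = 6284/13.
With the rebate, buyers effectively pay pb = ps − 139, where ps is the price sellers receive.
Demand in terms of ps becomes qd = 848 − 1.5(ps − 139) = 1056.5 - 1.5ps. Setting this equal to supply: 1056.5 - 1.5ps = -100 + 2.4ps, so ps = 3855/13.
Buyers pay pb = 3855/13 − 139 = 2048/13; q' = -100 + 2.4·(3855/13) = 7952/13.
The subsidy expands output by 7952/13 − 6284/13 = 1668/13 past the efficient level; on those units the gap between marginal cost and willingness to pay runs from 0 up to 139.
DWL = ½ × 139 × 1668/13 = 115926/13.

Deadweight loss = 115926/13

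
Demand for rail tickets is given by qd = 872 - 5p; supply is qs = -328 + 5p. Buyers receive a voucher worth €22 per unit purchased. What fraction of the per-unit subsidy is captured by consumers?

Pre-subsidy: 872 - 5p = -328 + 5p gives p* = 120, q* = 272.
With the rebate, buyers effectively pay pb = ps − 22, where ps is the price sellers receive.
Demand in terms of ps becomes qd = 872 − 5(ps − 22) = 982 - 5ps. Setting this equal to supply: 982 - 5ps = -328 + 5ps, so ps = 131.
Buyers pay pb = 131 − 22 = 109; q' = -328 + 5·131 = 327.
Buyers' price falls by p* − pb = 120 − 109 = 11; sellers' price rises by ps − p* = 131 − 120 = 11.
So consumers capture 11/22 = 0.5 of each unit of subsidy.

Consumer share = 0.5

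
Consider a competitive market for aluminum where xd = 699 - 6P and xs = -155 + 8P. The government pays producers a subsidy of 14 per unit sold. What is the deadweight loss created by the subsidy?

Deadweight loss = 336

Pre-subsidy: 699 - 6P = -155 + 8P gives P* = 61, x* = 333.
With the subsidy, sellers receive Ps = Pb + 14 for each unit, where Pb is the price buyers pay.
Supply in terms of Pb becomes xs = -155 + 8(Pb + 14) = -43 + 8Pb. Setting this equal to demand: 699 - 6Pb = -43 + 8Pb, so Pb = 53.
Sellers receive Ps = 53 + 14 = 67; x' = 699 − 6·53 = 381.
The subsidy expands output by 381 − 333 = 48 past the efficient level; on those units the gap between marginal cost and willingness to pay runs from 0 up to 14.
DWL = ½ × 14 × 48 = 336.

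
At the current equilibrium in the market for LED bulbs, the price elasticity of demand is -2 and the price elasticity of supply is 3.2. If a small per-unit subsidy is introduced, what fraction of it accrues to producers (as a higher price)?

Producer share = 5/13

For a small subsidy around the equilibrium, the benefit split depends on the relative slopes, which at a point are proportional to the elasticities.
Buyer share = εs/(εs + |εd|) = 3.2/(3.2 + 2) = 8/13; seller share = |εd|/(εs + |εd|) = 5/13.
So producers capture 5/13 of the subsidy.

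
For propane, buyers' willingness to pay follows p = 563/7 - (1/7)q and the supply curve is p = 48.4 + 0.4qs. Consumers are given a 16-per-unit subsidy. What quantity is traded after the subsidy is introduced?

q' = 1681/19

Pre-subsidy: 563/7 - (1/7)q = 48.4 + 0.4q gives q* = 59 and p* = 72.
With the rebate, buyers effectively pay pb = ps − 16, where ps is the price sellers receive.
On the curves, pb = 563/7 - (1/7)q and ps = 48.4 + 0.4q; the wedge ps − pb = 16 gives 48.4 + 0.4q − (563/7 - (1/7)q) = 16, so q' = 1681/19.
Then pb = 563/7 − (1/7)·(1681/19) = 1288/19 and ps = 48.4 + 0.4·(1681/19) = 1592/19.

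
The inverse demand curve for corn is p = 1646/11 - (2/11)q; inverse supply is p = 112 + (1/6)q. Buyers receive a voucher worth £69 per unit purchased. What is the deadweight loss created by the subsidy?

Deadweight loss = £6831

Pre-subsidy: 1646/11 - (2/11)q = 112 + (1/6)q gives q* = 108 and p* = 130.
With the rebate, buyers effectively pay pb = ps − 69, where ps is the price sellers receive.
On the curves, pb = 1646/11 - (2/11)q and ps = 112 + (1/6)q; the wedge ps − pb = 69 gives 112 + (1/6)q − (1646/11 - (2/11)q) = 69, so q' = 306.
Then pb = 1646/11 − (2/11)·306 = 94 and ps = 112 + (1/6)·306 = 163.
The subsidy expands output by 306 − 108 = 198 past the efficient level; on those units the gap between marginal cost and willingness to pay runs from 0 up to 69.
DWL = ½ × 69 × 198 = 6831.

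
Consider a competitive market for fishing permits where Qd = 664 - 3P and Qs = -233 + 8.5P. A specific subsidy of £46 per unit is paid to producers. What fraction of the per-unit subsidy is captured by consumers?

Pre-subsidy: 664 - 3P = -233 + 8.5P gives P* = 78, Q* = 430.
With the subsidy, sellers receive Ps = Pb + 46 for each unit, where Pb is the price buyers pay.
Supply in terms of Pb becomes Qs = -233 + 8.5(Pb + 46) = 158 + 8.5Pb. Setting this equal to demand: 664 - 3Pb = 158 + 8.5Pb, so Pb = 44.
Sellers receive Ps = 44 + 46 = 90; Q' = 664 − 3·44 = 532.
Buyers' price falls by P* − Pb = 78 − 44 = 34; sellers' price rises by Ps − P* = 90 − 78 = 12.
So consumers capture 34/46 = 17/23 of each unit of subsidy.

Consumer share = 17/23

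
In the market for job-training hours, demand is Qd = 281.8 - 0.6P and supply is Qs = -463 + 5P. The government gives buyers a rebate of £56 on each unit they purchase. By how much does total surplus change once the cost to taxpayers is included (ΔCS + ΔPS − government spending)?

Pre-subsidy: 281.8 - 0.6P = -463 + 5P gives P* = 133, Q* = 202.
With the rebate, buyers effectively pay Pb = Ps − 56, where Ps is the price sellers receive.
Demand in terms of Ps becomes Qd = 281.8 − 0.6(Ps − 56) = 315.4 - 0.6Ps. Setting this equal to supply: 315.4 - 0.6Ps = -463 + 5Ps, so Ps = 139.
Buyers pay Pb = 139 − 56 = 83; Q' = -463 + 5·139 = 232.
ΔCS = ½(202 + 232)(133 − 83) = 10850; ΔPS = ½(202 + 232)(139 − 133) = 1302.
Government spending = 56 × 232 = 12992.
Net change = 10850 + 1302 − 12992 = -840. The loss equals the DWL triangle ½·56·30.

Net change in total surplus = -£840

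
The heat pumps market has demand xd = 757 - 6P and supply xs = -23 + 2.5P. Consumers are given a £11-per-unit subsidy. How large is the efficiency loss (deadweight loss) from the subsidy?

Deadweight loss = 1815/17

Pre-subsidy: 757 - 6P = -23 + 2.5P gives P* = 1560/17, x* = 3509/17.
With the rebate, buyers effectively pay Pb = Ps − 11, where Ps is the price sellers receive.
Demand in terms of Ps becomes xd = 757 − 6(Ps − 11) = 823 - 6Ps. Setting this equal to supply: 823 - 6Ps = -23 + 2.5Ps, so Ps = 1692/17.
Buyers pay Pb = 1692/17 − 11 = 1505/17; x' = -23 + 2.5·(1692/17) = 3839/17.
The subsidy expands output by 3839/17 − 3509/17 = 330/17 past the efficient level; on those units the gap between marginal cost and willingness to pay runs from 0 up to 11.
DWL = ½ × 11 × 330/17 = 1815/17.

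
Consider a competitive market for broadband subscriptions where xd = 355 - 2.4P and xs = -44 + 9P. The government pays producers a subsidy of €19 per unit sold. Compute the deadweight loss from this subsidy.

Pre-subsidy: 355 - 2.4P = -44 + 9P gives P* = 35, x* = 271.
With the subsidy, sellers receive Ps = Pb + 19 for each unit, where Pb is the price buyers pay.
Supply in terms of Pb becomes xs = -44 + 9(Pb + 19) = 127 + 9Pb. Setting this equal to demand: 355 - 2.4Pb = 127 + 9Pb, so Pb = 20.
Sellers receive Ps = 20 + 19 = 39; x' = 355 − 2.4·20 = 307.
The subsidy expands output by 307 − 271 = 36 past the efficient level; on those units the gap between marginal cost and willingness to pay runs from 0 up to 19.
DWL = ½ × 19 × 36 = 342.

Deadweight loss = €342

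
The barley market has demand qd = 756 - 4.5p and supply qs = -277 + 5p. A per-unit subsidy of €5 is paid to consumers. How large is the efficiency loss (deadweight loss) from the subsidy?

Deadweight loss = 1125/38

Pre-subsidy: 756 - 4.5p = -277 + 5p gives p* = 2066/19, q* = 5067/19.
With the rebate, buyers effectively pay pb = ps − 5, where ps is the price sellers receive.
Demand in terms of ps becomes qd = 756 − 4.5(ps − 5) = 778.5 - 4.5ps. Setting this equal to supply: 778.5 - 4.5ps = -277 + 5ps, so ps = 2111/19.
Buyers pay pb = 2111/19 − 5 = 2016/19; q' = -277 + 5·(2111/19) = 5292/19.
The subsidy expands output by 5292/19 − 5067/19 = 225/19 past the efficient level; on those units the gap between marginal cost and willingness to pay runs from 0 up to 5.
DWL = ½ × 5 × 225/19 = 1125/38.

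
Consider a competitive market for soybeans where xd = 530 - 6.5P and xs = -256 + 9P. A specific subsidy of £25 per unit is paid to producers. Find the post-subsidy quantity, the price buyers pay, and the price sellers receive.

x' = 9137/31; buyers pay 1122/31; sellers receive 1897/31

Pre-subsidy: 530 - 6.5P = -256 + 9P gives P* = 1572/31, x* = 6212/31.
With the subsidy, sellers receive Ps = Pb + 25 for each unit, where Pb is the price buyers pay.
Supply in terms of Pb becomes xs = -256 + 9(Pb + 25) = -31 + 9Pb. Setting this equal to demand: 530 - 6.5Pb = -31 + 9Pb, so Pb = 1122/31.
Sellers receive Ps = 1122/31 + 25 = 1897/31; x' = 530 − 6.5·(1122/31) = 9137/31.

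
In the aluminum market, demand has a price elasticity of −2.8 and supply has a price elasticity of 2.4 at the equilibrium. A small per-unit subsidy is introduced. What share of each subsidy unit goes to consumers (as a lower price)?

Consumer share = 6/13

For a small subsidy around the equilibrium, the benefit split depends on the relative slopes, which at a point are proportional to the elasticities.
Buyer share = εs/(εs + |εd|) = 2.4/(2.4 + 2.8) = 6/13; seller share = |εd|/(εs + |εd|) = 7/13.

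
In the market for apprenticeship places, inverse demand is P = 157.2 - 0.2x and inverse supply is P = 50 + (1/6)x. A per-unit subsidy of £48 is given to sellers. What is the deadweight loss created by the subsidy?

Pre-subsidy: 157.2 - 0.2x = 50 + (1/6)x gives x* = 3216/11 and P* = 1086/11.
With the subsidy, sellers receive Ps = Pb + 48 for each unit, where Pb is the price buyers pay.
On the curves, Pb = 157.2 - 0.2x and Ps = 50 + (1/6)x; the wedge Ps − Pb = 48 gives 50 + (1/6)x − (157.2 - 0.2x) = 48, so x' = 4656/11.
Then Pb = 157.2 − 0.2·(4656/11) = 798/11 and Ps = 50 + (1/6)·(4656/11) = 1326/11.
The subsidy expands output by 4656/11 − 3216/11 = 1440/11 past the efficient level; on those units the gap between marginal cost and willingness to pay runs from 0 up to 48.
DWL = ½ × 48 × 1440/11 = 34560/11.

Deadweight loss = 34560/11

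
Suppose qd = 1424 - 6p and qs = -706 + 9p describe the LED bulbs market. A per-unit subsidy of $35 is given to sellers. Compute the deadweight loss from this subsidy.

Deadweight loss = $2205

Pre-subsidy: 1424 - 6p = -706 + 9p gives p* = 142, q* = 572.
With the subsidy, sellers receive ps = pb + 35 for each unit, where pb is the price buyers pay.
Supply in terms of pb becomes qs = -706 + 9(pb + 35) = -391 + 9pb. Setting this equal to demand: 1424 - 6pb = -391 + 9pb, so pb = 121.
Sellers receive ps = 121 + 35 = 156; q' = 1424 − 6·121 = 698.
The subsidy expands output by 698 − 572 = 126 past the efficient level; on those units the gap between marginal cost and willingness to pay runs from 0 up to 35.
DWL = ½ × 35 × 126 = 2205.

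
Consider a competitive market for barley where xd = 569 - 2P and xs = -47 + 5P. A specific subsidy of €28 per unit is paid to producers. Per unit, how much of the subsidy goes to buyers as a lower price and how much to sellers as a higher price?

Pre-subsidy: 569 - 2P = -47 + 5P gives P* = 88, x* = 393.
With the subsidy, sellers receive Ps = Pb + 28 for each unit, where Pb is the price buyers pay.
Supply in terms of Pb becomes xs = -47 + 5(Pb + 28) = 93 + 5Pb. Setting this equal to demand: 569 - 2Pb = 93 + 5Pb, so Pb = 68.
Sellers receive Ps = 68 + 28 = 96; x' = 569 − 2·68 = 433.
Buyers' price falls by P* − Pb = 88 − 68 = 20; sellers' price rises by Ps − P* = 96 − 88 = 8.

Buyers gain €20 per unit; sellers gain €8 per unit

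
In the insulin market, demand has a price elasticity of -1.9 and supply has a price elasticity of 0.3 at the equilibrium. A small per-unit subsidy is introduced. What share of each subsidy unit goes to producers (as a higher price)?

For a small subsidy around the equilibrium, the benefit split depends on the relative slopes, which at a point are proportional to the elasticities.
Buyer share = εs/(εs + |εd|) = 0.3/(0.3 + 1.9) = 3/22; seller share = |εd|/(εs + |εd|) = 19/22.
So producers capture 19/22 of the subsidy.

Producer share = 19/22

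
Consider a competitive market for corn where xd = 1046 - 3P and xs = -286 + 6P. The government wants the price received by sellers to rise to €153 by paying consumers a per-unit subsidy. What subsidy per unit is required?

Required subsidy s = €15 per unit

At a seller price of 153, quantity supplied is -286 + 6·153 = 632.
Buyers absorb 632 only when they pay Pb with 1046 − 3·Pb = 632, i.e. Pb = 138.
s = Ps − Pb = 153 − 138 = 15.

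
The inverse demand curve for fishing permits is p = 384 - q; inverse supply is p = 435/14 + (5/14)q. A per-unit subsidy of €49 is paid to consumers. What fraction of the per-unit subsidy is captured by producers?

Producer share = 5/19

Pre-subsidy: 384 - q = 435/14 + (5/14)q gives q* = 4941/19 and p* = 2355/19.
With the rebate, buyers effectively pay pb = ps − 49, where ps is the price sellers receive.
On the curves, pb = 384 - q and ps = 435/14 + (5/14)q; the wedge ps − pb = 49 gives 435/14 + (5/14)q − (384 - q) = 49, so q' = 5627/19.
Then pb = 384 − 1·(5627/19) = 1669/19 and ps = 435/14 + (5/14)·(5627/19) = 2600/19.
Buyers' price falls by p* − pb = 2355/19 − 1669/19 = 686/19; sellers' price rises by ps − p* = 2600/19 − 2355/19 = 245/19.
So producers capture (245/19)/49 = 5/19 of each unit of subsidy.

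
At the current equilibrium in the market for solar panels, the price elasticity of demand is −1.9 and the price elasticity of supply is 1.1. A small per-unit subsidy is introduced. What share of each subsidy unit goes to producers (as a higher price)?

For a small subsidy around the equilibrium, the benefit split depends on the relative slopes, which at a point are proportional to the elasticities.
Buyer share = εs/(εs + |εd|) = 1.1/(1.1 + 1.9) = 11/30; seller share = |εd|/(εs + |εd|) = 19/30.
So producers capture 19/30 of the subsidy.

Producer share = 19/30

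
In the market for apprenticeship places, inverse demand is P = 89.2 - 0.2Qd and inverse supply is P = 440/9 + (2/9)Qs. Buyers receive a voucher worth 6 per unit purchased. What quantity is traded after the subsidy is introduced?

Q' = 2084/19

Pre-subsidy: 89.2 - 0.2Q = 440/9 + (2/9)Q gives Q* = 1814/19 and P* = 1332/19.
With the rebate, buyers effectively pay Pb = Ps − 6, where Ps is the price sellers receive.
On the curves, Pb = 89.2 - 0.2Q and Ps = 440/9 + (2/9)Q; the wedge Ps − Pb = 6 gives 440/9 + (2/9)Q − (89.2 - 0.2Q) = 6, so Q' = 2084/19.
Then Pb = 89.2 − 0.2·(2084/19) = 1278/19 and Ps = 440/9 + (2/9)·(2084/19) = 1392/19.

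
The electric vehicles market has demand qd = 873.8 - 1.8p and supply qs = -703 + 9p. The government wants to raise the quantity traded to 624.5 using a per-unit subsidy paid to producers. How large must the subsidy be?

Required subsidy s = 9 per unit

At q = 624.5, invert demand for the buyer price: pb = (873.8 − 624.5)/1.8 = 138.5; invert supply for the seller price: ps = (624.5 − (-703))/9 = 147.5.
The subsidy must fill the gap: s = ps − pb = 147.5 − 138.5 = 9.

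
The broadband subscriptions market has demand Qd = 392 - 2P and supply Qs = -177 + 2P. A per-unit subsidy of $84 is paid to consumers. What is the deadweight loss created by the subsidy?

Pre-subsidy: 392 - 2P = -177 + 2P gives P* = 142.25, Q* = 107.5.
With the rebate, buyers effectively pay Pb = Ps − 84, where Ps is the price sellers receive.
Demand in terms of Ps becomes Qd = 392 − 2(Ps − 84) = 560 - 2Ps. Setting this equal to supply: 560 - 2Ps = -177 + 2Ps, so Ps = 184.25.
Buyers pay Pb = 184.25 − 84 = 100.25; Q' = -177 + 2·184.25 = 191.5.
The subsidy expands output by 191.5 − 107.5 = 84 past the efficient level; on those units the gap between marginal cost and willingness to pay runs from 0 up to 84.
DWL = ½ × 84 × 84 = 3528.

Deadweight loss = $3528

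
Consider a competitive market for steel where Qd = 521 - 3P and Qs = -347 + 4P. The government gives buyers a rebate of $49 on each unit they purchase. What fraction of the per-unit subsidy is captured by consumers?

Pre-subsidy: 521 - 3P = -347 + 4P gives P* = 124, Q* = 149.
With the rebate, buyers effectively pay Pb = Ps − 49, where Ps is the price sellers receive.
Demand in terms of Ps becomes Qd = 521 − 3(Ps − 49) = 668 - 3Ps. Setting this equal to supply: 668 - 3Ps = -347 + 4Ps, so Ps = 145.
Buyers pay Pb = 145 − 49 = 96; Q' = -347 + 4·145 = 233.
Buyers' price falls by P* − Pb = 124 − 96 = 28; sellers' price rises by Ps − P* = 145 − 124 = 21.
So consumers capture 28/49 = 4/7 of each unit of subsidy.

Consumer share = 4/7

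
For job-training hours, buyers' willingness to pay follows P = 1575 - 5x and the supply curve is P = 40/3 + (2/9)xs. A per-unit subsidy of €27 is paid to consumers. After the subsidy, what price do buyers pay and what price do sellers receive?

Pre-subsidy: 1575 - 5x = 40/3 + (2/9)x gives x* = 14055/47 and P* = 3750/47.
With the rebate, buyers effectively pay Pb = Ps − 27, where Ps is the price sellers receive.
On the curves, Pb = 1575 - 5x and Ps = 40/3 + (2/9)x; the wedge Ps − Pb = 27 gives 40/3 + (2/9)x − (1575 - 5x) = 27, so x' = 14298/47.
Then Pb = 1575 − 5·(14298/47) = 2535/47 and Ps = 40/3 + (2/9)·(14298/47) = 3804/47.

Buyers pay 2535/47; sellers receive 3804/47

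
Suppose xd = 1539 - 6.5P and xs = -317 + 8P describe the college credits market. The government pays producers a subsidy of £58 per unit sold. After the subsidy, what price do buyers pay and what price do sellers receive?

Buyers pay £96; sellers receive £154

Pre-subsidy: 1539 - 6.5P = -317 + 8P gives P* = 128, x* = 707.
With the subsidy, sellers receive Ps = Pb + 58 for each unit, where Pb is the price buyers pay.
Supply in terms of Pb becomes xs = -317 + 8(Pb + 58) = 147 + 8Pb. Setting this equal to demand: 1539 - 6.5Pb = 147 + 8Pb, so Pb = 96.
Sellers receive Ps = 96 + 58 = 154; x' = 1539 − 6.5·96 = 915.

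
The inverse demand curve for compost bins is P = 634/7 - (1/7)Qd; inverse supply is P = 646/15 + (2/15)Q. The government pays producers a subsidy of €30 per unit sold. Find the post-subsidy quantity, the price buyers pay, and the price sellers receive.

Q' = 8138/29; buyers pay 1464/29; sellers receive 2334/29

Pre-subsidy: 634/7 - (1/7)Q = 646/15 + (2/15)Q gives Q* = 172 and P* = 66.
With the subsidy, sellers receive Ps = Pb + 30 for each unit, where Pb is the price buyers pay.
On the curves, Pb = 634/7 - (1/7)Q and Ps = 646/15 + (2/15)Q; the wedge Ps − Pb = 30 gives 646/15 + (2/15)Q − (634/7 - (1/7)Q) = 30, so Q' = 8138/29.
Then Pb = 634/7 − (1/7)·(8138/29) = 1464/29 and Ps = 646/15 + (2/15)·(8138/29) = 2334/29.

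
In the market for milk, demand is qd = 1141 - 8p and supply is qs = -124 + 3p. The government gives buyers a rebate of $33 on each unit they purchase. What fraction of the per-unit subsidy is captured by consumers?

Consumer share = 3/11

Pre-subsidy: 1141 - 8p = -124 + 3p gives p* = 115, q* = 221.
With the rebate, buyers effectively pay pb = ps − 33, where ps is the price sellers receive.
Demand in terms of ps becomes qd = 1141 − 8(ps − 33) = 1405 - 8ps. Setting this equal to supply: 1405 - 8ps = -124 + 3ps, so ps = 139.
Buyers pay pb = 139 − 33 = 106; q' = -124 + 3·139 = 293.
Buyers' price falls by p* − pb = 115 − 106 = 9; sellers' price rises by ps − p* = 139 − 115 = 24.
So consumers capture 9/33 = 3/11 of each unit of subsidy.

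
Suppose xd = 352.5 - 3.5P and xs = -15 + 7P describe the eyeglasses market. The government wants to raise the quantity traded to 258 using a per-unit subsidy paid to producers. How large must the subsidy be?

At x = 258, invert demand for the buyer price: Pb = (352.5 − 258)/3.5 = 27; invert supply for the seller price: Ps = (258 − (-15))/7 = 39.
The subsidy must fill the gap: s = Ps − Pb = 39 − 27 = 12.

Required subsidy s = 12 per unit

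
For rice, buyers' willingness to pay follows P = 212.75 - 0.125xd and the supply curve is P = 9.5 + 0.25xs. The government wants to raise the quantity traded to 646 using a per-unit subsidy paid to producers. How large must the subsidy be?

Required subsidy s = 39 per unit

At x = 646, from the demand curve buyers pay Pb = 212.75 − 0.125·646 = 132; from the supply curve sellers need Ps = 9.5 + 0.25·646 = 171.
The subsidy must fill the gap: s = Ps − Pb = 171 − 132 = 39.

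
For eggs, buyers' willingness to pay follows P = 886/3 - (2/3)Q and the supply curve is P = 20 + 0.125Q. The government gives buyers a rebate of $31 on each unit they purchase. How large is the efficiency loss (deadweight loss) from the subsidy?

Deadweight loss = 11532/19

Pre-subsidy: 886/3 - (2/3)Q = 20 + 0.125Q gives Q* = 6608/19 and P* = 1206/19.
With the rebate, buyers effectively pay Pb = Ps − 31, where Ps is the price sellers receive.
On the curves, Pb = 886/3 - (2/3)Q and Ps = 20 + 0.125Q; the wedge Ps − Pb = 31 gives 20 + 0.125Q − (886/3 - (2/3)Q) = 31, so Q' = 7352/19.
Then Pb = 886/3 − (2/3)·(7352/19) = 710/19 and Ps = 20 + 0.125·(7352/19) = 1299/19.
The subsidy expands output by 7352/19 − 6608/19 = 744/19 past the efficient level; on those units the gap between marginal cost and willingness to pay runs from 0 up to 31.
DWL = ½ × 31 × 744/19 = 11532/19.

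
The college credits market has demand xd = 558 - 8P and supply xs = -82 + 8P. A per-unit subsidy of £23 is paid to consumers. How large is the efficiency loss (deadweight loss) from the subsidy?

Pre-subsidy: 558 - 8P = -82 + 8P gives P* = 40, x* = 238.
With the rebate, buyers effectively pay Pb = Ps − 23, where Ps is the price sellers receive.
Demand in terms of Ps becomes xd = 558 − 8(Ps − 23) = 742 - 8Ps. Setting this equal to supply: 742 - 8Ps = -82 + 8Ps, so Ps = 51.5.
Buyers pay Pb = 51.5 − 23 = 28.5; x' = -82 + 8·51.5 = 330.
The subsidy expands output by 330 − 238 = 92 past the efficient level; on those units the gap between marginal cost and willingness to pay runs from 0 up to 23.
DWL = ½ × 23 × 92 = 1058.

Deadweight loss = £1058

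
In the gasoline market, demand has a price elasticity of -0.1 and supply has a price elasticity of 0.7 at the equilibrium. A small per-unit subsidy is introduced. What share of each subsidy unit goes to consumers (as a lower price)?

Consumer share = 0.875

For a small subsidy around the equilibrium, the benefit split depends on the relative slopes, which at a point are proportional to the elasticities.
Buyer share = εs/(εs + |εd|) = 0.7/(0.7 + 0.1) = 0.875; seller share = |εd|/(εs + |εd|) = 0.125.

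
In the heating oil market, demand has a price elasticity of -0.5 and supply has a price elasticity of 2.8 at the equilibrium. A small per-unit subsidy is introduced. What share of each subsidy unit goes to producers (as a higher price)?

Producer share = 5/33

For a small subsidy around the equilibrium, the benefit split depends on the relative slopes, which at a point are proportional to the elasticities.
Buyer share = εs/(εs + |εd|) = 2.8/(2.8 + 0.5) = 28/33; seller share = |εd|/(εs + |εd|) = 5/33.
So producers capture 5/33 of the subsidy.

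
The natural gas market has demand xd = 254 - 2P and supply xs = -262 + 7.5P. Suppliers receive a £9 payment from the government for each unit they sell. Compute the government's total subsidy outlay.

Pre-subsidy: 254 - 2P = -262 + 7.5P gives P* = 1032/19, x* = 2762/19.
With the subsidy, sellers receive Ps = Pb + 9 for each unit, where Pb is the price buyers pay.
Supply in terms of Pb becomes xs = -262 + 7.5(Pb + 9) = -194.5 + 7.5Pb. Setting this equal to demand: 254 - 2Pb = -194.5 + 7.5Pb, so Pb = 897/19.
Sellers receive Ps = 897/19 + 9 = 1068/19; x' = 254 − 2·(897/19) = 3032/19.
Government outlay = subsidy × quantity = 9 × 3032/19 = 27288/19.

Government cost = 27288/19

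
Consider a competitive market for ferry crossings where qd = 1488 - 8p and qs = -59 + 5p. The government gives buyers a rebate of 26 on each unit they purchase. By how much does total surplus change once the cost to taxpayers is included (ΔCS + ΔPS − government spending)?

Net change in total surplus = -1040

Pre-subsidy: 1488 - 8p = -59 + 5p gives p* = 119, q* = 536.
With the rebate, buyers effectively pay pb = ps − 26, where ps is the price sellers receive.
Demand in terms of ps becomes qd = 1488 − 8(ps − 26) = 1696 - 8ps. Setting this equal to supply: 1696 - 8ps = -59 + 5ps, so ps = 135.
Buyers pay pb = 135 − 26 = 109; q' = -59 + 5·135 = 616.
ΔCS = ½(536 + 616)(119 − 109) = 5760; ΔPS = ½(536 + 616)(135 − 119) = 9216.
Government spending = 26 × 616 = 16016.
Net change = 5760 + 9216 − 16016 = -1040. The loss equals the DWL triangle ½·26·80.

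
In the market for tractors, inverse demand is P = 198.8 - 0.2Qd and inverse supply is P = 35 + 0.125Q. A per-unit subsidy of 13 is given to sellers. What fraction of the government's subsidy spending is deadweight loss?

DWL / government spending = 5/136

Pre-subsidy: 198.8 - 0.2Q = 35 + 0.125Q gives Q* = 504 and P* = 98.
With the subsidy, sellers receive Ps = Pb + 13 for each unit, where Pb is the price buyers pay.
On the curves, Pb = 198.8 - 0.2Q and Ps = 35 + 0.125Q; the wedge Ps − Pb = 13 gives 35 + 0.125Q − (198.8 - 0.2Q) = 13, so Q' = 544.
Then Pb = 198.8 − 0.2·544 = 90 and Ps = 35 + 0.125·544 = 103.
ΔCS = ½(504 + 544)(98 − 90) = 4192; ΔPS = ½(504 + 544)(103 − 98) = 2620.
Government spending = 13 × 544 = 7072.
DWL = ½ × 13 × (544 − 504) = 260; fraction = 260 / 7072 = 5/136.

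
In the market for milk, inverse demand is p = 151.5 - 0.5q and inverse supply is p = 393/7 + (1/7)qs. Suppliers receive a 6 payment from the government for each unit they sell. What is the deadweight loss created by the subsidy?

Deadweight loss = 28

Pre-subsidy: 151.5 - 0.5q = 393/7 + (1/7)q gives q* = 445/3 and p* = 232/3.
With the subsidy, sellers receive ps = pb + 6 for each unit, where pb is the price buyers pay.
On the curves, pb = 151.5 - 0.5q and ps = 393/7 + (1/7)q; the wedge ps − pb = 6 gives 393/7 + (1/7)q − (151.5 - 0.5q) = 6, so q' = 473/3.
Then pb = 151.5 − 0.5·(473/3) = 218/3 and ps = 393/7 + (1/7)·(473/3) = 236/3.
The subsidy expands output by 473/3 − 445/3 = 28/3 past the efficient level; on those units the gap between marginal cost and willingness to pay runs from 0 up to 6.
DWL = ½ × 6 × 28/3 = 28.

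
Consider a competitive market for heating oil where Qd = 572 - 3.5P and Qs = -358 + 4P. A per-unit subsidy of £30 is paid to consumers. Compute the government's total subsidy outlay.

Government cost = £5820

Pre-subsidy: 572 - 3.5P = -358 + 4P gives P* = 124, Q* = 138.
With the rebate, buyers effectively pay Pb = Ps − 30, where Ps is the price sellers receive.
Demand in terms of Ps becomes Qd = 572 − 3.5(Ps − 30) = 677 - 3.5Ps. Setting this equal to supply: 677 - 3.5Ps = -358 + 4Ps, so Ps = 138.
Buyers pay Pb = 138 − 30 = 108; Q' = -358 + 4·138 = 194.
Government outlay = subsidy × quantity = 30 × 194 = 5820.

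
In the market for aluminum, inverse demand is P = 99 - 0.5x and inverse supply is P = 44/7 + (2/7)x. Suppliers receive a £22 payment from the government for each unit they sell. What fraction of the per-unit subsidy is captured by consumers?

Consumer share = 7/11

Pre-subsidy: 99 - 0.5x = 44/7 + (2/7)x gives x* = 118 and P* = 40.
With the subsidy, sellers receive Ps = Pb + 22 for each unit, where Pb is the price buyers pay.
On the curves, Pb = 99 - 0.5x and Ps = 44/7 + (2/7)x; the wedge Ps − Pb = 22 gives 44/7 + (2/7)x − (99 - 0.5x) = 22, so x' = 146.
Then Pb = 99 − 0.5·146 = 26 and Ps = 44/7 + (2/7)·146 = 48.
Buyers' price falls by P* − Pb = 40 − 26 = 14; sellers' price rises by Ps − P* = 48 − 40 = 8.
So consumers capture 14/22 = 7/11 of each unit of subsidy.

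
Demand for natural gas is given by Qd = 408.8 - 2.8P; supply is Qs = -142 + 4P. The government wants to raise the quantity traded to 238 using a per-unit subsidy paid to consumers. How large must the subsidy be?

Required subsidy s = 34 per unit

At Q = 238, invert demand for the buyer price: Pb = (408.8 − 238)/2.8 = 61; invert supply for the seller price: Ps = (238 − (-142))/4 = 95.
The subsidy must fill the gap: s = Ps − Pb = 95 − 61 = 34.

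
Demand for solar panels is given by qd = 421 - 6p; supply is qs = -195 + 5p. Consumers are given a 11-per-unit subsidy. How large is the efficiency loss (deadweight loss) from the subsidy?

Pre-subsidy: 421 - 6p = -195 + 5p gives p* = 56, q* = 85.
With the rebate, buyers effectively pay pb = ps − 11, where ps is the price sellers receive.
Demand in terms of ps becomes qd = 421 − 6(ps − 11) = 487 - 6ps. Setting this equal to supply: 487 - 6ps = -195 + 5ps, so ps = 62.
Buyers pay pb = 62 − 11 = 51; q' = -195 + 5·62 = 115.
The subsidy expands output by 115 − 85 = 30 past the efficient level; on those units the gap between marginal cost and willingness to pay runs from 0 up to 11.
DWL = ½ × 11 × 30 = 165.

Deadweight loss = 165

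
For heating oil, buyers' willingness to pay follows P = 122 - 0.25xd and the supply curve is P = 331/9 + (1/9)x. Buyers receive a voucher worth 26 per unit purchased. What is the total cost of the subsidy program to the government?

Government cost = 8008

Pre-subsidy: 122 - 0.25x = 331/9 + (1/9)x gives x* = 236 and P* = 63.
With the rebate, buyers effectively pay Pb = Ps − 26, where Ps is the price sellers receive.
On the curves, Pb = 122 - 0.25x and Ps = 331/9 + (1/9)x; the wedge Ps − Pb = 26 gives 331/9 + (1/9)x − (122 - 0.25x) = 26, so x' = 308.
Then Pb = 122 − 0.25·308 = 45 and Ps = 331/9 + (1/9)·308 = 71.
Government outlay = subsidy × quantity = 26 × 308 = 8008.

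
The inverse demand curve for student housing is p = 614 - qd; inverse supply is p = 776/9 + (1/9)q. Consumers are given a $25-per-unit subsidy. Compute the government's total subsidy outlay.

Pre-subsidy: 614 - q = 776/9 + (1/9)q gives q* = 475 and p* = 139.
With the rebate, buyers effectively pay pb = ps − 25, where ps is the price sellers receive.
On the curves, pb = 614 - q and ps = 776/9 + (1/9)q; the wedge ps − pb = 25 gives 776/9 + (1/9)q − (614 - q) = 25, so q' = 497.5.
Then pb = 614 − 1·497.5 = 116.5 and ps = 776/9 + (1/9)·497.5 = 141.5.
Government outlay = subsidy × quantity = 25 × 497.5 = 12437.5.

Government cost = $12437.5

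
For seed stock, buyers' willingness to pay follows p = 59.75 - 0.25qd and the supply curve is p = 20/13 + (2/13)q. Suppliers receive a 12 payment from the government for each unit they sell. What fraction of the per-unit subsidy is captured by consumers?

Pre-subsidy: 59.75 - 0.25q = 20/13 + (2/13)q gives q* = 1009/7 and p* = 166/7.
With the subsidy, sellers receive ps = pb + 12 for each unit, where pb is the price buyers pay.
On the curves, pb = 59.75 - 0.25q and ps = 20/13 + (2/13)q; the wedge ps − pb = 12 gives 20/13 + (2/13)q − (59.75 - 0.25q) = 12, so q' = 1217/7.
Then pb = 59.75 − 0.25·(1217/7) = 114/7 and ps = 20/13 + (2/13)·(1217/7) = 198/7.
Buyers' price falls by p* − pb = 166/7 − 114/7 = 52/7; sellers' price rises by ps − p* = 198/7 − 166/7 = 32/7.
So consumers capture (52/7)/12 = 13/21 of each unit of subsidy.

Consumer share = 13/21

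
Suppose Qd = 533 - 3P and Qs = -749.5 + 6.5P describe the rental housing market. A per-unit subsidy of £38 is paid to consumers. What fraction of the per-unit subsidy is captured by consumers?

Consumer share = 13/19

Pre-subsidy: 533 - 3P = -749.5 + 6.5P gives P* = 135, Q* = 128.
With the rebate, buyers effectively pay Pb = Ps − 38, where Ps is the price sellers receive.
Demand in terms of Ps becomes Qd = 533 − 3(Ps − 38) = 647 - 3Ps. Setting this equal to supply: 647 - 3Ps = -749.5 + 6.5Ps, so Ps = 147.
Buyers pay Pb = 147 − 38 = 109; Q' = -749.5 + 6.5·147 = 206.
Buyers' price falls by P* − Pb = 135 − 109 = 26; sellers' price rises by Ps − P* = 147 − 135 = 12.
So consumers capture 26/38 = 13/19 of each unit of subsidy.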